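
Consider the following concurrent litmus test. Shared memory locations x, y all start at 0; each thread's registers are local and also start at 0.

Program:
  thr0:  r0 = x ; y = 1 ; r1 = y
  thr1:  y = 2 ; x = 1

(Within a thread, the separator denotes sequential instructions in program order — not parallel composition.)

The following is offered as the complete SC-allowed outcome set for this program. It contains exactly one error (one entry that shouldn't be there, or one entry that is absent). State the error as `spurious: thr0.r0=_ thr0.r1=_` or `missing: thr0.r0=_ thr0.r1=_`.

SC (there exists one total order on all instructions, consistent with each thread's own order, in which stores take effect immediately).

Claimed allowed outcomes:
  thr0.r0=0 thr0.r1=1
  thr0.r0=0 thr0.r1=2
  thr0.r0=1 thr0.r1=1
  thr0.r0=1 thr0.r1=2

spurious: thr0.r0=1 thr0.r1=2

outcome vector order: (thr0.r0,thr0.r1)
SC (3): (0,1) (0,2) (1,1)
claimed∖SC = {(1,2)}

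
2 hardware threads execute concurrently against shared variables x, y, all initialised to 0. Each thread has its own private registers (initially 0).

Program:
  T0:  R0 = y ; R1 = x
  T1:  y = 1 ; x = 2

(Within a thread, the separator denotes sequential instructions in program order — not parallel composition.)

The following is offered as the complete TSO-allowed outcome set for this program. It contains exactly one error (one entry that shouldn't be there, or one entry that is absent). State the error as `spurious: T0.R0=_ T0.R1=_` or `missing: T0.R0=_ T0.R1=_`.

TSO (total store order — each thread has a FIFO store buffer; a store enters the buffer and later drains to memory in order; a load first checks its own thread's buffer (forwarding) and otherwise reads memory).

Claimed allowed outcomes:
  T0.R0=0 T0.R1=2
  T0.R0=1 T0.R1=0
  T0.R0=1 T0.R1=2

outcome vector order: (T0.R0,T0.R1)
[TSO] allowed = {<0 0>; <0 2>; <1 0>; <1 2>}
TSO∖claimed = {<0 0>}

missing: T0.R0=0 T0.R1=0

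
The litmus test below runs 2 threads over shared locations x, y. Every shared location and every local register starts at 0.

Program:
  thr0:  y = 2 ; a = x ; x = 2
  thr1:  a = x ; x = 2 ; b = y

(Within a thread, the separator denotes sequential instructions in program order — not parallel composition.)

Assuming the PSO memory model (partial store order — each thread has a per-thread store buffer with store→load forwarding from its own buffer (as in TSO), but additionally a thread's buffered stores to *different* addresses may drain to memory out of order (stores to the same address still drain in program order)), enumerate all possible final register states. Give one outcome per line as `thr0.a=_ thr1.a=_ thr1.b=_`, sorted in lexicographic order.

thr0.a=0 thr1.a=0 thr1.b=0
thr0.a=0 thr1.a=0 thr1.b=2
thr0.a=0 thr1.a=2 thr1.b=0
thr0.a=0 thr1.a=2 thr1.b=2
thr0.a=2 thr1.a=0 thr1.b=0
thr0.a=2 thr1.a=0 thr1.b=2

outcome vector order: (thr0.a,thr1.a,thr1.b)
|PSO outcomes| = 6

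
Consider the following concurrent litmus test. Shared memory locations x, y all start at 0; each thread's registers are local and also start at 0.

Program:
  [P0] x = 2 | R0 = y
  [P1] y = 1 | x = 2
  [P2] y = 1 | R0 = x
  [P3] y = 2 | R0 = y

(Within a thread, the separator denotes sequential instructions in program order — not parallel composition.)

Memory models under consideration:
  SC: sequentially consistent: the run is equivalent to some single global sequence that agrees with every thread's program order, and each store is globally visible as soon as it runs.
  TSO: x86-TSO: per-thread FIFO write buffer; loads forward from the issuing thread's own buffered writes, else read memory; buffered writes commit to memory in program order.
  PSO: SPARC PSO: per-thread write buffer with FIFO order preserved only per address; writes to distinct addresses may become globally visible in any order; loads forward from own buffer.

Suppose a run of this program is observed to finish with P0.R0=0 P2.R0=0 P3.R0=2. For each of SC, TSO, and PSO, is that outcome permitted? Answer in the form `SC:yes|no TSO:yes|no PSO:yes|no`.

SC:no TSO:yes PSO:yes

outcome vector order: (P0.R0,P2.R0,P3.R0)
under SC → 021 022 101 102 121 122 201 202 221 222
under TSO → 001 002 021 022 101 102 121 122 201 202 221 222
under PSO → 001 002 021 022 101 102 121 122 201 202 221 222
target 002 ∈ {TSO,PSO}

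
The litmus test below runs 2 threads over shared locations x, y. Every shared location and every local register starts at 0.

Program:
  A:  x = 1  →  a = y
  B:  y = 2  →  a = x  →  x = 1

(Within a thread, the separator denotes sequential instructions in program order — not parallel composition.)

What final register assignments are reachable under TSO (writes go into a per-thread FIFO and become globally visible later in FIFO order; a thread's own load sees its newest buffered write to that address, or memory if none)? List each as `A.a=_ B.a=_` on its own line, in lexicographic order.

outcome vector order: (A.a,B.a)
|TSO outcomes| = 4

A.a=0 B.a=0
A.a=0 B.a=1
A.a=2 B.a=0
A.a=2 B.a=1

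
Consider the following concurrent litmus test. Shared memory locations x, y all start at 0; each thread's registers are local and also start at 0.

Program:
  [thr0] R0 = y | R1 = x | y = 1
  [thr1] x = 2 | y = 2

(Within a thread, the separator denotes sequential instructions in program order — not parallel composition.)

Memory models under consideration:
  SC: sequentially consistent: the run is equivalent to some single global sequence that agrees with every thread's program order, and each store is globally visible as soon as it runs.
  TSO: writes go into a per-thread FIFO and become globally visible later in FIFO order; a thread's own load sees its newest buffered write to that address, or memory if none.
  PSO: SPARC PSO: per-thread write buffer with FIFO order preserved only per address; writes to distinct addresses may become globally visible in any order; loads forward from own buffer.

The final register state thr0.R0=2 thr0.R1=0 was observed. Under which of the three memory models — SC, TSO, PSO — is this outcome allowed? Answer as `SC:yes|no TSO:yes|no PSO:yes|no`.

outcome vector order: (thr0.R0,thr0.R1)
[SC] allowed = {(0,0); (0,2); (2,2)}
[TSO] allowed = {(0,0); (0,2); (2,2)}
[PSO] allowed = {(0,0); (0,2); (2,0); (2,2)}
target (2,0) ∈ {PSO}

SC:no TSO:no PSO:yes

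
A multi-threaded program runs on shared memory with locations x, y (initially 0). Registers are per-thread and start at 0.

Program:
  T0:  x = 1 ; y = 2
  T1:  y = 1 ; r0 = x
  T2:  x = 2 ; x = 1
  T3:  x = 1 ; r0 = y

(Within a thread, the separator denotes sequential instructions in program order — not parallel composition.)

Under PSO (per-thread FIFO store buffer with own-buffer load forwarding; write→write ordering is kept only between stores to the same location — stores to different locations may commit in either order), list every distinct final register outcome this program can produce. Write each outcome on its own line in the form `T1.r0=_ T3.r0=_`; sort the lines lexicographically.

outcome vector order: (T1.r0,T3.r0)
|PSO outcomes| = 9

T1.r0=0 T3.r0=0
T1.r0=0 T3.r0=1
T1.r0=0 T3.r0=2
T1.r0=1 T3.r0=0
T1.r0=1 T3.r0=1
T1.r0=1 T3.r0=2
T1.r0=2 T3.r0=0
T1.r0=2 T3.r0=1
T1.r0=2 T3.r0=2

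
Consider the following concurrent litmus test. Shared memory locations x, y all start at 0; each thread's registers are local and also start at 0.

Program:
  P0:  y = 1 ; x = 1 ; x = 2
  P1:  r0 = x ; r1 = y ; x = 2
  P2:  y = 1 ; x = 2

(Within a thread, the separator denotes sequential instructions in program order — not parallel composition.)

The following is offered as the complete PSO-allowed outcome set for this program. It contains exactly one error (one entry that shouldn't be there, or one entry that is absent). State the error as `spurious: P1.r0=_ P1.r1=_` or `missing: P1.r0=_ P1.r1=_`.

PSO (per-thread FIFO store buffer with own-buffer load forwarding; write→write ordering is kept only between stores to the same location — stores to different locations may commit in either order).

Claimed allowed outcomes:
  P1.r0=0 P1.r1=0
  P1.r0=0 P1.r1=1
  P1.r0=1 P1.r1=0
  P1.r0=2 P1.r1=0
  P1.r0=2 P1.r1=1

missing: P1.r0=1 P1.r1=1

outcome vector order: (P1.r0,P1.r1)
[PSO] allowed = {00 01 10 11 20 21}
PSO∖claimed = {11}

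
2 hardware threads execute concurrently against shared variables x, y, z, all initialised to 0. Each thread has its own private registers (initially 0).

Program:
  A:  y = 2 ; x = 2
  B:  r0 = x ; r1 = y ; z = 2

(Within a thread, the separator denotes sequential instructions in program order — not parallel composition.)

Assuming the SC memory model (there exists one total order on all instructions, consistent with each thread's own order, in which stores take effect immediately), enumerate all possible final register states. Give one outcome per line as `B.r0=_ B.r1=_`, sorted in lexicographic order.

outcome vector order: (B.r0,B.r1)
|SC outcomes| = 3

B.r0=0 B.r1=0
B.r0=0 B.r1=2
B.r0=2 B.r1=2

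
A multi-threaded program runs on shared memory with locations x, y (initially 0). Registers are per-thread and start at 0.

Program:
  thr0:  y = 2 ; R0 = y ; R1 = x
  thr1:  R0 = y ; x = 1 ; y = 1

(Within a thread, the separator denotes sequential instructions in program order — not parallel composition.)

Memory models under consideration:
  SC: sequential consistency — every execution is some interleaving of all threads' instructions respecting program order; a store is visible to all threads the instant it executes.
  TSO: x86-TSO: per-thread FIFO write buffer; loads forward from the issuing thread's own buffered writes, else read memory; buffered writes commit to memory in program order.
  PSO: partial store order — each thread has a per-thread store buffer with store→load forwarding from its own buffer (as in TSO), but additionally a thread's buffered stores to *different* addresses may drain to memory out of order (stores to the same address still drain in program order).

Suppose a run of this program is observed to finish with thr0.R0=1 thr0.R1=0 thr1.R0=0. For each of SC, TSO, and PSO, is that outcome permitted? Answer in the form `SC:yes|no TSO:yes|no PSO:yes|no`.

SC:no TSO:no PSO:yes

outcome vector order: (thr0.R0,thr0.R1,thr1.R0)
under SC → (1,1,0), (1,1,2), (2,0,0), (2,0,2), (2,1,0), (2,1,2)
under TSO → (1,1,0), (1,1,2), (2,0,0), (2,0,2), (2,1,0), (2,1,2)
under PSO → (1,0,0), (1,0,2), (1,1,0), (1,1,2), (2,0,0), (2,0,2), (2,1,0), (2,1,2)
target (1,0,0) ∈ {PSO}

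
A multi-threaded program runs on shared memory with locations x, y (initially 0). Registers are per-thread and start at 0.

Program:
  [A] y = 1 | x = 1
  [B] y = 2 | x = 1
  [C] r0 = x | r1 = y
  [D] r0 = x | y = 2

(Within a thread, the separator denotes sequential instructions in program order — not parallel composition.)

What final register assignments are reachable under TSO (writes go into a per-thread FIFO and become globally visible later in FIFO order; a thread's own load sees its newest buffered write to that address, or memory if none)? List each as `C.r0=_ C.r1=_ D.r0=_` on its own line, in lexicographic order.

outcome vector order: (C.r0,C.r1,D.r0)
|TSO outcomes| = 10

C.r0=0 C.r1=0 D.r0=0
C.r0=0 C.r1=0 D.r0=1
C.r0=0 C.r1=1 D.r0=0
C.r0=0 C.r1=1 D.r0=1
C.r0=0 C.r1=2 D.r0=0
C.r0=0 C.r1=2 D.r0=1
C.r0=1 C.r1=1 D.r0=0
C.r0=1 C.r1=1 D.r0=1
C.r0=1 C.r1=2 D.r0=0
C.r0=1 C.r1=2 D.r0=1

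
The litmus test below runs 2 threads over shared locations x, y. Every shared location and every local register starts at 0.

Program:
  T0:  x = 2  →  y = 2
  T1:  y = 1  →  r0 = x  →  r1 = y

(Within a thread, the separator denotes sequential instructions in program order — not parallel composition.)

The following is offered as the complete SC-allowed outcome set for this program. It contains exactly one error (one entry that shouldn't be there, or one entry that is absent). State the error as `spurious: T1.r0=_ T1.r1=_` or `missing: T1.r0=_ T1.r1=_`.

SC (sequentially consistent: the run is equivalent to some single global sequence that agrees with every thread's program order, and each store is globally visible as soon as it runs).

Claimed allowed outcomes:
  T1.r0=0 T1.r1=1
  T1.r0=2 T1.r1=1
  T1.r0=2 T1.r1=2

missing: T1.r0=0 T1.r1=2

outcome vector order: (T1.r0,T1.r1)
under SC → 0/1 0/2 2/1 2/2
SC∖claimed = {0/2}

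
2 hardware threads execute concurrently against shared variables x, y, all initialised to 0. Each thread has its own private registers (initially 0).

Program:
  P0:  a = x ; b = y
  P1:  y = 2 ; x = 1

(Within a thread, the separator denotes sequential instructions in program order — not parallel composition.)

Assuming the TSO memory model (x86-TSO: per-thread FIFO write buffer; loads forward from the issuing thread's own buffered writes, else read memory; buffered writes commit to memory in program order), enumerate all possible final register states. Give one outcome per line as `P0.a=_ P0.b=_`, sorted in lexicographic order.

P0.a=0 P0.b=0
P0.a=0 P0.b=2
P0.a=1 P0.b=2

outcome vector order: (P0.a,P0.b)
|TSO outcomes| = 3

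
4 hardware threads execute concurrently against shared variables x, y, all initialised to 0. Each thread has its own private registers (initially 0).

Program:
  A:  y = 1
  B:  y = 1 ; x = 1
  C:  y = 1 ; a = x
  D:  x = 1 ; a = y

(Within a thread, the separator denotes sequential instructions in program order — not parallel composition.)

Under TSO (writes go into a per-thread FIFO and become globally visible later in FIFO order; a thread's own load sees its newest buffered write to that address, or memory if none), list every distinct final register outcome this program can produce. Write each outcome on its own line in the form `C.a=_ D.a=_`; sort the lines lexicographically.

C.a=0 D.a=0
C.a=0 D.a=1
C.a=1 D.a=0
C.a=1 D.a=1

outcome vector order: (C.a,D.a)
|TSO outcomes| = 4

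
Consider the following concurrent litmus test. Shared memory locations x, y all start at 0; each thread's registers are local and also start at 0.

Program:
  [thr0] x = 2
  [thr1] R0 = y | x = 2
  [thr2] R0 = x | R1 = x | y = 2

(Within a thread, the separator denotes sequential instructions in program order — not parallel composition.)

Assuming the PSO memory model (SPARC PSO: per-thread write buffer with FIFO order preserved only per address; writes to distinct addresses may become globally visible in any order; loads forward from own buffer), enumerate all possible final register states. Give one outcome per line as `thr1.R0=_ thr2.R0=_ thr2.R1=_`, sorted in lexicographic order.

outcome vector order: (thr1.R0,thr2.R0,thr2.R1)
|PSO outcomes| = 6

thr1.R0=0 thr2.R0=0 thr2.R1=0
thr1.R0=0 thr2.R0=0 thr2.R1=2
thr1.R0=0 thr2.R0=2 thr2.R1=2
thr1.R0=2 thr2.R0=0 thr2.R1=0
thr1.R0=2 thr2.R0=0 thr2.R1=2
thr1.R0=2 thr2.R0=2 thr2.R1=2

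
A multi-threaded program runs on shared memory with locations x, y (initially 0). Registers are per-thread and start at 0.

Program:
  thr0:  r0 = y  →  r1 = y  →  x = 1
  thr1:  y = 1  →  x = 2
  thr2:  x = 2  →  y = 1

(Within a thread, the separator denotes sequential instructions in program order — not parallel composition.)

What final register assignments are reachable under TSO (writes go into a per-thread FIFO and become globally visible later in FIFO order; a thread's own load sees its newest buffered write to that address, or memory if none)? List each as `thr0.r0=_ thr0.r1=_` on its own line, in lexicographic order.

outcome vector order: (thr0.r0,thr0.r1)
|TSO outcomes| = 3

thr0.r0=0 thr0.r1=0
thr0.r0=0 thr0.r1=1
thr0.r0=1 thr0.r1=1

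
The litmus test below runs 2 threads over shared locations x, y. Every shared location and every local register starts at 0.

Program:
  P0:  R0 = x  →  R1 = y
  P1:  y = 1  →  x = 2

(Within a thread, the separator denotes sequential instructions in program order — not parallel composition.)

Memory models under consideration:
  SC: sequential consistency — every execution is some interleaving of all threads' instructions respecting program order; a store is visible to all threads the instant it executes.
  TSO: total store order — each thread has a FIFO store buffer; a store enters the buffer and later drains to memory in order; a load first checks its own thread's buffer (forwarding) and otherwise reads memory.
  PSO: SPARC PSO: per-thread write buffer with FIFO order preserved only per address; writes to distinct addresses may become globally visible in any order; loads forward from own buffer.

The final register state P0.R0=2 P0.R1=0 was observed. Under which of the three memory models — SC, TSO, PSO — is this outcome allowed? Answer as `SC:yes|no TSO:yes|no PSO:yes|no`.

SC:no TSO:no PSO:yes

outcome vector order: (P0.R0,P0.R1)
SC: 3 outcomes — {(0,0) (0,1) (2,1)}
TSO: 3 outcomes — {(0,0) (0,1) (2,1)}
PSO: 4 outcomes — {(0,0) (0,1) (2,0) (2,1)}
target (2,0) ∈ {PSO}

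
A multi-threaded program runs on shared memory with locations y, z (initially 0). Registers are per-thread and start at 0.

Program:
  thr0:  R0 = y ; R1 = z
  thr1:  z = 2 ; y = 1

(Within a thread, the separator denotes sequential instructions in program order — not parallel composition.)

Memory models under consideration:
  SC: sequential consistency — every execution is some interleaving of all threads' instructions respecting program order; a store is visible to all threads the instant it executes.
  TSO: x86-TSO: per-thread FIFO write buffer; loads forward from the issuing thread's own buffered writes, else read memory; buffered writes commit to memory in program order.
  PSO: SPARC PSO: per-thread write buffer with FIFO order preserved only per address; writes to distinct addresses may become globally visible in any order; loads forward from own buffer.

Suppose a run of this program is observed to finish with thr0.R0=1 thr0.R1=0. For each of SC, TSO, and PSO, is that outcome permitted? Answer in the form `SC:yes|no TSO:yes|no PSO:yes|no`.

SC:no TSO:no PSO:yes

outcome vector order: (thr0.R0,thr0.R1)
SC: 3 outcomes — {<0 0> <0 2> <1 2>}
TSO: 3 outcomes — {<0 0> <0 2> <1 2>}
PSO: 4 outcomes — {<0 0> <0 2> <1 0> <1 2>}
target <1 0> ∈ {PSO}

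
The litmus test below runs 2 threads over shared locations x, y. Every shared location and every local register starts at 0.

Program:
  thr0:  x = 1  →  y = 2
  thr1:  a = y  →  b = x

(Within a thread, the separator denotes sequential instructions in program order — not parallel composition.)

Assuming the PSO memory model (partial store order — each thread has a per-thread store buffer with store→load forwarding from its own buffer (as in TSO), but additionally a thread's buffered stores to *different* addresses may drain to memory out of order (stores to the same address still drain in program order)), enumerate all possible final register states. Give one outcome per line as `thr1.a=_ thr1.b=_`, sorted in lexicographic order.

thr1.a=0 thr1.b=0
thr1.a=0 thr1.b=1
thr1.a=2 thr1.b=0
thr1.a=2 thr1.b=1

outcome vector order: (thr1.a,thr1.b)
|PSO outcomes| = 4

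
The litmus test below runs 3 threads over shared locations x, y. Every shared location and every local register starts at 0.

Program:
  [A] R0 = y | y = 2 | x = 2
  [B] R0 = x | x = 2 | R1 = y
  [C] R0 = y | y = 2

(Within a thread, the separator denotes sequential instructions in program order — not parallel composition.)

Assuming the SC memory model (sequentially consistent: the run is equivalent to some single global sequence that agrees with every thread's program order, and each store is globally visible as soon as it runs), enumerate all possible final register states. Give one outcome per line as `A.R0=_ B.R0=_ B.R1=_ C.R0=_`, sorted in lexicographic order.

A.R0=0 B.R0=0 B.R1=0 C.R0=0
A.R0=0 B.R0=0 B.R1=0 C.R0=2
A.R0=0 B.R0=0 B.R1=2 C.R0=0
A.R0=0 B.R0=0 B.R1=2 C.R0=2
A.R0=0 B.R0=2 B.R1=2 C.R0=0
A.R0=0 B.R0=2 B.R1=2 C.R0=2
A.R0=2 B.R0=0 B.R1=0 C.R0=0
A.R0=2 B.R0=0 B.R1=2 C.R0=0
A.R0=2 B.R0=2 B.R1=2 C.R0=0

outcome vector order: (A.R0,B.R0,B.R1,C.R0)
|SC outcomes| = 9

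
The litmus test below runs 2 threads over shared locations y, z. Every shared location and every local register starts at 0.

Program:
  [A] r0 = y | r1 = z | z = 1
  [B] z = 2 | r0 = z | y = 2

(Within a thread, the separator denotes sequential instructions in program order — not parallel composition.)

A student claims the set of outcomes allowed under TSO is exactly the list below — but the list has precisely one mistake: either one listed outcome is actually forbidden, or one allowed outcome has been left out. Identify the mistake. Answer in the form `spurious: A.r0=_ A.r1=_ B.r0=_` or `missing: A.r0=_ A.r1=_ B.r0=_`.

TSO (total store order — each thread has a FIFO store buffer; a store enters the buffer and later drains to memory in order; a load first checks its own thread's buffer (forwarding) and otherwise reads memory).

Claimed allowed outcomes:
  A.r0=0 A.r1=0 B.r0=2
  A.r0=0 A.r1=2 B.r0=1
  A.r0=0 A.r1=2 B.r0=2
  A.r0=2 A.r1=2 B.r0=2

missing: A.r0=0 A.r1=0 B.r0=1

outcome vector order: (A.r0,A.r1,B.r0)
under TSO → <0 0 1>; <0 0 2>; <0 2 1>; <0 2 2>; <2 2 2>
TSO∖claimed = {<0 0 1>}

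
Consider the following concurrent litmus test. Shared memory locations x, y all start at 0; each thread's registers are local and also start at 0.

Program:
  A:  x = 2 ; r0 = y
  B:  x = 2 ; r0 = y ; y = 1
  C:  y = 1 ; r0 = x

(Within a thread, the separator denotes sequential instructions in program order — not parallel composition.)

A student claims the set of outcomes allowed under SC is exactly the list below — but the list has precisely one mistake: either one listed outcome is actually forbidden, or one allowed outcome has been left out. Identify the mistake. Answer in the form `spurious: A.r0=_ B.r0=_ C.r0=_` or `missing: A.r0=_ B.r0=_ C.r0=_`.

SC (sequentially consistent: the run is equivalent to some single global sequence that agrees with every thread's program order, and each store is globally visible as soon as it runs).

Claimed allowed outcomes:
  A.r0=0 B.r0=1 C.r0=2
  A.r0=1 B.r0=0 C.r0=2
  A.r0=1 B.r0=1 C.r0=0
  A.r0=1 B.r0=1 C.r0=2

outcome vector order: (A.r0,B.r0,C.r0)
under SC → <0 0 2>, <0 1 2>, <1 0 2>, <1 1 0>, <1 1 2>
SC∖claimed = {<0 0 2>}

missing: A.r0=0 B.r0=0 C.r0=2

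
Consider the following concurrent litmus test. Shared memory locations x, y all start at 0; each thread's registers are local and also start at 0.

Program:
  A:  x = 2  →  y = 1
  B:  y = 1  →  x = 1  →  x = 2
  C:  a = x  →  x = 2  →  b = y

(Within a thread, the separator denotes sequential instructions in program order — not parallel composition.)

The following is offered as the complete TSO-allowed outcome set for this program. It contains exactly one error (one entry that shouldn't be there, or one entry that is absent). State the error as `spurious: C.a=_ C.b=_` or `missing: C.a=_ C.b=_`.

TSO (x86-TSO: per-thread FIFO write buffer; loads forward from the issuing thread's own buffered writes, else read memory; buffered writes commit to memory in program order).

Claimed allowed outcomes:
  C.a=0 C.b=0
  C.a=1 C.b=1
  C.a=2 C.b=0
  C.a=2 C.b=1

outcome vector order: (C.a,C.b)
under TSO → 00; 01; 11; 20; 21
TSO∖claimed = {01}

missing: C.a=0 C.b=1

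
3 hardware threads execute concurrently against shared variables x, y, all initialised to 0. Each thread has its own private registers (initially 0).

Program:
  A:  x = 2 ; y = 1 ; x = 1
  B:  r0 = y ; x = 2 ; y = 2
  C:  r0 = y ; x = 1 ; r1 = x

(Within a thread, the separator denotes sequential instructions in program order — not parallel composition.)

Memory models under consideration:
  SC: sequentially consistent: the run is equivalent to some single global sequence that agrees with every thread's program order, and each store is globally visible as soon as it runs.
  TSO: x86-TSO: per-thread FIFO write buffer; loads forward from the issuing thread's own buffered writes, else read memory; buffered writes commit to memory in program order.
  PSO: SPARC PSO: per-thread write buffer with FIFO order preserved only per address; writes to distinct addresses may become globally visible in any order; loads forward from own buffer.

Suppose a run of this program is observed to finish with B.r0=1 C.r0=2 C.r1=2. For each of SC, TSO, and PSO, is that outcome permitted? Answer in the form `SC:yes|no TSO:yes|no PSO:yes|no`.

outcome vector order: (B.r0,C.r0,C.r1)
under SC → <0 0 1>, <0 0 2>, <0 1 1>, <0 1 2>, <0 2 1>, <0 2 2>, <1 0 1>, <1 0 2>, <1 1 1>, <1 1 2>, <1 2 1>
under TSO → <0 0 1>, <0 0 2>, <0 1 1>, <0 1 2>, <0 2 1>, <0 2 2>, <1 0 1>, <1 0 2>, <1 1 1>, <1 1 2>, <1 2 1>
under PSO → <0 0 1>, <0 0 2>, <0 1 1>, <0 1 2>, <0 2 1>, <0 2 2>, <1 0 1>, <1 0 2>, <1 1 1>, <1 1 2>, <1 2 1>, <1 2 2>
target <1 2 2> ∈ {PSO}

SC:no TSO:no PSO:yes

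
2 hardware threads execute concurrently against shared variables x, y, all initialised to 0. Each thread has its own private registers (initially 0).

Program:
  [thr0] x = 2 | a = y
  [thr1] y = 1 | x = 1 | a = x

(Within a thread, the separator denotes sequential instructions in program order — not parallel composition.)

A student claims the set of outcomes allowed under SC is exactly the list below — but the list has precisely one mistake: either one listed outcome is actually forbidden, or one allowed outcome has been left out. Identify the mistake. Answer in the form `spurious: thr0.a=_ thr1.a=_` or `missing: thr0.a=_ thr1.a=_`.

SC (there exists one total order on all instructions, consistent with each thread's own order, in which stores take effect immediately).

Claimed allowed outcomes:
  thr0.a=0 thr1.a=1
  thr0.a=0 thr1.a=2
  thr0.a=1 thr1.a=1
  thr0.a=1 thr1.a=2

outcome vector order: (thr0.a,thr1.a)
SC (3): 01 11 12
claimed∖SC = {02}

spurious: thr0.a=0 thr1.a=2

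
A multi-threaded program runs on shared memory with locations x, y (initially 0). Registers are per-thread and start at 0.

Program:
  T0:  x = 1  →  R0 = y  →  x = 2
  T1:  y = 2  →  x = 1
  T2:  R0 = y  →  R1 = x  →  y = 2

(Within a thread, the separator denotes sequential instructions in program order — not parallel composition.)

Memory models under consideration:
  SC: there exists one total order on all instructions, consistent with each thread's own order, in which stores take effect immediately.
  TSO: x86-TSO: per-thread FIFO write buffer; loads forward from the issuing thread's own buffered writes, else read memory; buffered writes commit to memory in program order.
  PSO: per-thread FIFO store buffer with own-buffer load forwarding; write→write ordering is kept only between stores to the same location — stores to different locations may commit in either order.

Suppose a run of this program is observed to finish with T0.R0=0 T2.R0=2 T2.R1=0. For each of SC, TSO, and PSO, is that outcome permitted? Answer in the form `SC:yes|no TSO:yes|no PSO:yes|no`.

outcome vector order: (T0.R0,T2.R0,T2.R1)
SC: 11 outcomes — {0/0/0 0/0/1 0/0/2 0/2/1 0/2/2 2/0/0 2/0/1 2/0/2 2/2/0 2/2/1 2/2/2}
TSO: 12 outcomes — {0/0/0 0/0/1 0/0/2 0/2/0 0/2/1 0/2/2 2/0/0 2/0/1 2/0/2 2/2/0 2/2/1 2/2/2}
PSO: 12 outcomes — {0/0/0 0/0/1 0/0/2 0/2/0 0/2/1 0/2/2 2/0/0 2/0/1 2/0/2 2/2/0 2/2/1 2/2/2}
target 0/2/0 ∈ {TSO,PSO}

SC:no TSO:yes PSO:yes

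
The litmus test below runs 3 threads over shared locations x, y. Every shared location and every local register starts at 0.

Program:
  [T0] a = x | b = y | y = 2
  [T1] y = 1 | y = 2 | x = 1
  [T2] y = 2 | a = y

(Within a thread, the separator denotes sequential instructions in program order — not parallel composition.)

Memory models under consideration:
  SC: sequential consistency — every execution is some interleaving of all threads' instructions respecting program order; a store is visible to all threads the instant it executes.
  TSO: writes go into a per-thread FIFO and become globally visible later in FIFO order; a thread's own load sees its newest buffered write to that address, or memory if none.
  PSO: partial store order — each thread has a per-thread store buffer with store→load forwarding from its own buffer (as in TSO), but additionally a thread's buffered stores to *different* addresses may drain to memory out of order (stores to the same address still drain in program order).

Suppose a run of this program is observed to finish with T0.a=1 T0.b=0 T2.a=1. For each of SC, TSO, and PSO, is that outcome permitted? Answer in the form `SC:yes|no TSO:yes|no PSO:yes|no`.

SC:no TSO:no PSO:yes

outcome vector order: (T0.a,T0.b,T2.a)
under SC → (0,0,1); (0,0,2); (0,1,1); (0,1,2); (0,2,1); (0,2,2); (1,2,1); (1,2,2)
under TSO → (0,0,1); (0,0,2); (0,1,1); (0,1,2); (0,2,1); (0,2,2); (1,2,1); (1,2,2)
under PSO → (0,0,1); (0,0,2); (0,1,1); (0,1,2); (0,2,1); (0,2,2); (1,0,1); (1,0,2); (1,1,1); (1,1,2); (1,2,1); (1,2,2)
target (1,0,1) ∈ {PSO}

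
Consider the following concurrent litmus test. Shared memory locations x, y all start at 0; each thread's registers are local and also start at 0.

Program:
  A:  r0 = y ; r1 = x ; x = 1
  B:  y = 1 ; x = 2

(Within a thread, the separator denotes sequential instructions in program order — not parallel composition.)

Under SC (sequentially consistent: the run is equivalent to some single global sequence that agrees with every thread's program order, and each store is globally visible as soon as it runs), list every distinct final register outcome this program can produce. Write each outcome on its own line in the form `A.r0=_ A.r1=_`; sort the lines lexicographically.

outcome vector order: (A.r0,A.r1)
|SC outcomes| = 4

A.r0=0 A.r1=0
A.r0=0 A.r1=2
A.r0=1 A.r1=0
A.r0=1 A.r1=2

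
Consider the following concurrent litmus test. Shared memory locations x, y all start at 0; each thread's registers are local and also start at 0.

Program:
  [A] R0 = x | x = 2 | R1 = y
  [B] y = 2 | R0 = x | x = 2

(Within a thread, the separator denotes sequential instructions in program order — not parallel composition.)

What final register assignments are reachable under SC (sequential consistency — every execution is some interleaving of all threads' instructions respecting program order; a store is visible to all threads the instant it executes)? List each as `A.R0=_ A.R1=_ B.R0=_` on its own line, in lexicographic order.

A.R0=0 A.R1=0 B.R0=2
A.R0=0 A.R1=2 B.R0=0
A.R0=0 A.R1=2 B.R0=2
A.R0=2 A.R1=2 B.R0=0

outcome vector order: (A.R0,A.R1,B.R0)
|SC outcomes| = 4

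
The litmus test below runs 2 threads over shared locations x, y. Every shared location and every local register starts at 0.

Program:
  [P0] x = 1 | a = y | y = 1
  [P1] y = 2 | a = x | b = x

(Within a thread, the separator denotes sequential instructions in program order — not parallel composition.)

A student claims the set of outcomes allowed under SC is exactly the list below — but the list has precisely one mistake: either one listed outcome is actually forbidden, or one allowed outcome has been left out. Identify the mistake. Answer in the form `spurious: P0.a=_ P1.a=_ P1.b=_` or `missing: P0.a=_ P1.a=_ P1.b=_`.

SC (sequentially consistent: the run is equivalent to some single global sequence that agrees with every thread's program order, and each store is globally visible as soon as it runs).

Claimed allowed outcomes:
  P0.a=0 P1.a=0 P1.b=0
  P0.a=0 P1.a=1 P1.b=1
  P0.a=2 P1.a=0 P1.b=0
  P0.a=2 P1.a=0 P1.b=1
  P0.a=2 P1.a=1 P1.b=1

spurious: P0.a=0 P1.a=0 P1.b=0

outcome vector order: (P0.a,P1.a,P1.b)
[SC] allowed = {(0,1,1) (2,0,0) (2,0,1) (2,1,1)}
claimed∖SC = {(0,0,0)}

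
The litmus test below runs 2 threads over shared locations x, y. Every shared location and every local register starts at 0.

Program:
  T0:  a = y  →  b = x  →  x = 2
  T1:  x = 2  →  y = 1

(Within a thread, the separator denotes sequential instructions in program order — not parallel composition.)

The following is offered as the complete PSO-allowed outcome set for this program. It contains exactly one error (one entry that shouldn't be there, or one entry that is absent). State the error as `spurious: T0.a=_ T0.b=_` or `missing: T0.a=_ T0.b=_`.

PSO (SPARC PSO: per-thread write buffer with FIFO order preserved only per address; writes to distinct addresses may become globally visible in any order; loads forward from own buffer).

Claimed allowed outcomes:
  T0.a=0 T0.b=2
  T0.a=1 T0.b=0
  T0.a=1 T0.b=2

outcome vector order: (T0.a,T0.b)
PSO (4): <0 0>; <0 2>; <1 0>; <1 2>
PSO∖claimed = {<0 0>}

missing: T0.a=0 T0.b=0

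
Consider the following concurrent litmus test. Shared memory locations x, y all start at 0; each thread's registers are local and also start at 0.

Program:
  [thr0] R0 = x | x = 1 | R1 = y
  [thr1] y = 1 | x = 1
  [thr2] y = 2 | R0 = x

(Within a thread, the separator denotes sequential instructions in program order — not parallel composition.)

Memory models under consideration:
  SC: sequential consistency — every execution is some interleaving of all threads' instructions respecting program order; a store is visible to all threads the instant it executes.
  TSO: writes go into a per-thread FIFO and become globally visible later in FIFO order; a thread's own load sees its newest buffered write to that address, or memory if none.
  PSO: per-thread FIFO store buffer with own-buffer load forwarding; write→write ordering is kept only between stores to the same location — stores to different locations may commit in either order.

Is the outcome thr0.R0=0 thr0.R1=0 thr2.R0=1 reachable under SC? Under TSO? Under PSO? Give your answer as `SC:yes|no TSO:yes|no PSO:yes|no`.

SC:yes TSO:yes PSO:yes

outcome vector order: (thr0.R0,thr0.R1,thr2.R0)
SC (9): 001, 010, 011, 020, 021, 110, 111, 120, 121
TSO (10): 000, 001, 010, 011, 020, 021, 110, 111, 120, 121
PSO (12): 000, 001, 010, 011, 020, 021, 100, 101, 110, 111, 120, 121
target 001 ∈ {SC,TSO,PSO}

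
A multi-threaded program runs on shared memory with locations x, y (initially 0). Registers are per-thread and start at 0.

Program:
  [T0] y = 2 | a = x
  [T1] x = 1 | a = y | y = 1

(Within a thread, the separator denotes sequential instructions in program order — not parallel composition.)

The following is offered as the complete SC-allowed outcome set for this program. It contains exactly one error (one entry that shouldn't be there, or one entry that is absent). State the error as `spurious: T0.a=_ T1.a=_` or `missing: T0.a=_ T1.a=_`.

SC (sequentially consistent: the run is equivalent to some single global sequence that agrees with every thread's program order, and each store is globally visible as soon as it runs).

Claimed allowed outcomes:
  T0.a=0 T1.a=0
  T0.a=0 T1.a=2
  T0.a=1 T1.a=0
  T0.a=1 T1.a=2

spurious: T0.a=0 T1.a=0

outcome vector order: (T0.a,T1.a)
[SC] allowed = {02; 10; 12}
claimed∖SC = {00}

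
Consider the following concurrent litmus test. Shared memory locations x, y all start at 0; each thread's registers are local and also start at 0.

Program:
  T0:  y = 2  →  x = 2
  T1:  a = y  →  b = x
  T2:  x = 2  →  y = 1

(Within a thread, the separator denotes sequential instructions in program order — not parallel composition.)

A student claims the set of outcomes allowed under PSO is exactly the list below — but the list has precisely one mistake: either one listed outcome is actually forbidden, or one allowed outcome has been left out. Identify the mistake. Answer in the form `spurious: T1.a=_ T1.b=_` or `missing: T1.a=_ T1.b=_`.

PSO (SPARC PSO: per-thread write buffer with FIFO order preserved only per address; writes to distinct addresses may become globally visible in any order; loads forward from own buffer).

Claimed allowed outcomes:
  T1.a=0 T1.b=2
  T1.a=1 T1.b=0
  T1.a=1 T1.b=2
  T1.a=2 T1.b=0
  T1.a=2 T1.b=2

missing: T1.a=0 T1.b=0

outcome vector order: (T1.a,T1.b)
[PSO] allowed = {0/0; 0/2; 1/0; 1/2; 2/0; 2/2}
PSO∖claimed = {0/0}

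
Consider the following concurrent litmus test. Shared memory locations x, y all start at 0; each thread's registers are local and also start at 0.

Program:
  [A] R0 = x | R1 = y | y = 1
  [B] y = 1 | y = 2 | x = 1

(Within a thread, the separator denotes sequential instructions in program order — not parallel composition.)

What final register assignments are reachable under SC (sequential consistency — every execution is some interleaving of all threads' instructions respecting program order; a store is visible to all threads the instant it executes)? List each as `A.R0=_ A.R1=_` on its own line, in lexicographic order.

outcome vector order: (A.R0,A.R1)
|SC outcomes| = 4

A.R0=0 A.R1=0
A.R0=0 A.R1=1
A.R0=0 A.R1=2
A.R0=1 A.R1=2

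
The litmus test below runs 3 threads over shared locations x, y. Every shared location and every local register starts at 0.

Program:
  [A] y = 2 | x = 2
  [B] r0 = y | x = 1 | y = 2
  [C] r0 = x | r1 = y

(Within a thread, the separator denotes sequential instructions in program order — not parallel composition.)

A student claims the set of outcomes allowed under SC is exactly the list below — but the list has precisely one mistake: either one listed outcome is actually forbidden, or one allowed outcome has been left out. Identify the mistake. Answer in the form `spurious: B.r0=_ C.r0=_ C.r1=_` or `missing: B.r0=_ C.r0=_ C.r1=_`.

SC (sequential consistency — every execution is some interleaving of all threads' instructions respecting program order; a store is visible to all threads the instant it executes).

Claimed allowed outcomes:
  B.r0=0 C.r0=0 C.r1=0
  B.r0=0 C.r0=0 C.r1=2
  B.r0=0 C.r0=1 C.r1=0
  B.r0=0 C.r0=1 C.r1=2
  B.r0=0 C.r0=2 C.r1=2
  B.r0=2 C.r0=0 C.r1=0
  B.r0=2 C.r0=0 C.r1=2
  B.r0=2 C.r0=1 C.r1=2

missing: B.r0=2 C.r0=2 C.r1=2

outcome vector order: (B.r0,C.r0,C.r1)
SC (9): (0,0,0); (0,0,2); (0,1,0); (0,1,2); (0,2,2); (2,0,0); (2,0,2); (2,1,2); (2,2,2)
SC∖claimed = {(2,2,2)}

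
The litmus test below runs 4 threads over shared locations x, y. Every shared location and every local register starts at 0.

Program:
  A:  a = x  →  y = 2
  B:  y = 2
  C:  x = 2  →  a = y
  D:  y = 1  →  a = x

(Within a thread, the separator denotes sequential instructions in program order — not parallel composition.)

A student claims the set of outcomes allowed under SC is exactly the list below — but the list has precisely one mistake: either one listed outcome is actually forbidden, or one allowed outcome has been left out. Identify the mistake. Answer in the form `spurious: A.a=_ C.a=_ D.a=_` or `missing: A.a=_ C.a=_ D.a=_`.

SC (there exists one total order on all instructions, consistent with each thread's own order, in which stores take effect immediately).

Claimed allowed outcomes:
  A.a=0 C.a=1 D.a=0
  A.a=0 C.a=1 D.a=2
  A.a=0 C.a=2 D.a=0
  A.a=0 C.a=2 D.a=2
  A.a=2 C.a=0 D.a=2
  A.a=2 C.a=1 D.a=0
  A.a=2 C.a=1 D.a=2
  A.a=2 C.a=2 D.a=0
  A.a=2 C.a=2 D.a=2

missing: A.a=0 C.a=0 D.a=2

outcome vector order: (A.a,C.a,D.a)
SC (10): (0,0,2) (0,1,0) (0,1,2) (0,2,0) (0,2,2) (2,0,2) (2,1,0) (2,1,2) (2,2,0) (2,2,2)
SC∖claimed = {(0,0,2)}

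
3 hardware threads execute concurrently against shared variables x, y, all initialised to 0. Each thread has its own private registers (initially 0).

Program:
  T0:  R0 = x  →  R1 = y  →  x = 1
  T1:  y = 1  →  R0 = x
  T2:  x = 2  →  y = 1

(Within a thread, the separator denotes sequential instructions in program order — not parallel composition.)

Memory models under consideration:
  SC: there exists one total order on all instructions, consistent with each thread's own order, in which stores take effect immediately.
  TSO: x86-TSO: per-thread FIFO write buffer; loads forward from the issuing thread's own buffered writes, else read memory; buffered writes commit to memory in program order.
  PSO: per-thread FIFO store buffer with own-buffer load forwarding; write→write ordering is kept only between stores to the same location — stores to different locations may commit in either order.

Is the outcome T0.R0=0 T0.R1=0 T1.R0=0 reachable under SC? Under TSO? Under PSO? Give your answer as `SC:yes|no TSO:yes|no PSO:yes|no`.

outcome vector order: (T0.R0,T0.R1,T1.R0)
under SC → <0 0 0>, <0 0 1>, <0 0 2>, <0 1 0>, <0 1 1>, <0 1 2>, <2 0 1>, <2 0 2>, <2 1 0>, <2 1 1>, <2 1 2>
under TSO → <0 0 0>, <0 0 1>, <0 0 2>, <0 1 0>, <0 1 1>, <0 1 2>, <2 0 0>, <2 0 1>, <2 0 2>, <2 1 0>, <2 1 1>, <2 1 2>
under PSO → <0 0 0>, <0 0 1>, <0 0 2>, <0 1 0>, <0 1 1>, <0 1 2>, <2 0 0>, <2 0 1>, <2 0 2>, <2 1 0>, <2 1 1>, <2 1 2>
target <0 0 0> ∈ {SC,TSO,PSO}

SC:yes TSO:yes PSO:yes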